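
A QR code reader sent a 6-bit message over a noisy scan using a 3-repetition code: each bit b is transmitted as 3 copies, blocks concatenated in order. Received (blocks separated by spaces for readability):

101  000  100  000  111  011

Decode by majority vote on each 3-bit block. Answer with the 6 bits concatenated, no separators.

100011

Block 1 (101): 2 ones → 1
Block 2 (000): 0 ones → 0
Block 3 (100): 1 one → 0
Block 4 (000): 0 ones → 0
Block 5 (111): 3 ones → 1
Block 6 (011): 2 ones → 1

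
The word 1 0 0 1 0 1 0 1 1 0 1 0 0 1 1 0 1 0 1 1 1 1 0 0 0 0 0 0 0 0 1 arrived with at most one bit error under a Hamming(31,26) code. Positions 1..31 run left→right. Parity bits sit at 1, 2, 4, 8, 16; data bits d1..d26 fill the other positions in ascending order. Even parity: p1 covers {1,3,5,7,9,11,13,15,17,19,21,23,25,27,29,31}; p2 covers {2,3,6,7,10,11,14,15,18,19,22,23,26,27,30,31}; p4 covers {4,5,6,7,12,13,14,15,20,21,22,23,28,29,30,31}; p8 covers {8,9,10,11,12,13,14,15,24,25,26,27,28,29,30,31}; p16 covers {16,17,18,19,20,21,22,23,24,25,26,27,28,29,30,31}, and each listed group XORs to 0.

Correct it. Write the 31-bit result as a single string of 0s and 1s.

s1 (pos 1,3,5,7,9,11,13,15,17,19,21,23,25,27,29,31): 1⊕0⊕0⊕0⊕1⊕1⊕0⊕1⊕1⊕1⊕1⊕0⊕0⊕0⊕0⊕1 = 0
s2 (pos 2,3,6,7,10,11,14,15,18,19,22,23,26,27,30,31): 0⊕0⊕1⊕0⊕0⊕1⊕1⊕1⊕0⊕1⊕1⊕0⊕0⊕0⊕0⊕1 = 1
s4 (pos 4,5,6,7,12,13,14,15,20,21,22,23,28,29,30,31): 1⊕0⊕1⊕0⊕0⊕0⊕1⊕1⊕1⊕1⊕1⊕0⊕0⊕0⊕0⊕1 = 0
s8 (pos 8,9,10,11,12,13,14,15,24,25,26,27,28,29,30,31): 1⊕1⊕0⊕1⊕0⊕0⊕1⊕1⊕0⊕0⊕0⊕0⊕0⊕0⊕0⊕1 = 0
s16 (pos 16,17,18,19,20,21,22,23,24,25,26,27,28,29,30,31): 0⊕1⊕0⊕1⊕1⊕1⊕1⊕0⊕0⊕0⊕0⊕0⊕0⊕0⊕0⊕1 = 0
Syndrome s16…s1 = 00010 → error at position 2.
Flip position 2: 1001010110100110101111000000001 → 1101010110100110101111000000001

1101010110100110101111000000001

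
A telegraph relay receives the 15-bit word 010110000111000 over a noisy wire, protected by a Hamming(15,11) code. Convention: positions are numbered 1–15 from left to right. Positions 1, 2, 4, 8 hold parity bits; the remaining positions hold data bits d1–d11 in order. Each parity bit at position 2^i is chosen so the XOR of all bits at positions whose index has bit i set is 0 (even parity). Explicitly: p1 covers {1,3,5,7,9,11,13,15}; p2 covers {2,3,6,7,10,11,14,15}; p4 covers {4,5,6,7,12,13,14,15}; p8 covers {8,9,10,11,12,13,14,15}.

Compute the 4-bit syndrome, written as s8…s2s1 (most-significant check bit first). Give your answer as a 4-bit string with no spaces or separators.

s1 (pos 1,3,5,7,9,11,13,15): 0⊕0⊕1⊕0⊕0⊕1⊕0⊕0 = 0
s2 (pos 2,3,6,7,10,11,14,15): 1⊕0⊕0⊕0⊕1⊕1⊕0⊕0 = 1
s4 (pos 4,5,6,7,12,13,14,15): 1⊕1⊕0⊕0⊕1⊕0⊕0⊕0 = 1
s8 (pos 8,9,10,11,12,13,14,15): 0⊕0⊕1⊕1⊕1⊕0⊕0⊕0 = 1
Syndrome s8…s1 = 1110 → error at position 14.

1110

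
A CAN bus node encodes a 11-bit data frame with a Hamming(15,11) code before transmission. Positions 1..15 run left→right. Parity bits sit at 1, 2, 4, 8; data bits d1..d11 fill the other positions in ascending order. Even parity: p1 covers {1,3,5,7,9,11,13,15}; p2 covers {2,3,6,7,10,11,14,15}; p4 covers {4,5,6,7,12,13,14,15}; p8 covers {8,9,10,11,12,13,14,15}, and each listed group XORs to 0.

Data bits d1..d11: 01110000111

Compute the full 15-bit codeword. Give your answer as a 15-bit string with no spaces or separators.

Place data at non-parity positions: p1 p2 0 p4 1 1 1 p8 0 0 0 0 1 1 1
p1 (pos 1,3,5,7,9,11,13,15): XOR of data positions = 0⊕1⊕1⊕0⊕0⊕1⊕1 = 0
p2 (pos 2,3,6,7,10,11,14,15): XOR of data positions = 0⊕1⊕1⊕0⊕0⊕1⊕1 = 0
p4 (pos 4,5,6,7,12,13,14,15): XOR of data positions = 1⊕1⊕1⊕0⊕1⊕1⊕1 = 0
p8 (pos 8,9,10,11,12,13,14,15): XOR of data positions = 0⊕0⊕0⊕0⊕1⊕1⊕1 = 1
Codeword: 000011110000111

000011110000111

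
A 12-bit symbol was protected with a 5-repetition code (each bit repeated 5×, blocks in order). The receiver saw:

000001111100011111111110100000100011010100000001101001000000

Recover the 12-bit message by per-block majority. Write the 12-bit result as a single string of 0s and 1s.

Block 1 (00000): 0 ones → 0
Block 2 (11111): 5 ones → 1
Block 3 (00011): 2 ones → 0
Block 4 (11111): 5 ones → 1
Block 5 (11101): 4 ones → 1
Block 6 (00000): 0 ones → 0
Block 7 (10001): 2 ones → 0
Block 8 (10101): 3 ones → 1
Block 9 (00000): 0 ones → 0
Block 10 (00110): 2 ones → 0
Block 11 (10010): 2 ones → 0
Block 12 (00000): 0 ones → 0

010110010000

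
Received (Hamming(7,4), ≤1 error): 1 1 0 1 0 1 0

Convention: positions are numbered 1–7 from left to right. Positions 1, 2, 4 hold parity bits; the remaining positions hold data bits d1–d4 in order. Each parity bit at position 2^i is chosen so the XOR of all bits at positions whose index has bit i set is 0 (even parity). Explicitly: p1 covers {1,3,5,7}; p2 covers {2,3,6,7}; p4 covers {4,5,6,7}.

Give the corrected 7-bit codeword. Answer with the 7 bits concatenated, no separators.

0101010

s1 (pos 1,3,5,7): 1⊕0⊕0⊕0 = 1
s2 (pos 2,3,6,7): 1⊕0⊕1⊕0 = 0
s4 (pos 4,5,6,7): 1⊕0⊕1⊕0 = 0
Syndrome s4…s1 = 001 → error at position 1.
Flip position 1: 1101010 → 0101010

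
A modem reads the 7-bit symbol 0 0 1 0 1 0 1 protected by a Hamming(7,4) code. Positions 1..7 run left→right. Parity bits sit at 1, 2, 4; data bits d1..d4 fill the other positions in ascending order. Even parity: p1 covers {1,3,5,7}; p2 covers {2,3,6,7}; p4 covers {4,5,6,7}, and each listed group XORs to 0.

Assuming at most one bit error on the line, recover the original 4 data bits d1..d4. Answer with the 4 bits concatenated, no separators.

s1 (pos 1,3,5,7): 0⊕1⊕1⊕1 = 1
s2 (pos 2,3,6,7): 0⊕1⊕0⊕1 = 0
s4 (pos 4,5,6,7): 0⊕1⊕0⊕1 = 0
Syndrome s4…s1 = 001 → error at position 1.
Flip position 1: 0010101 → 1010101
Read data bits from positions 3,5,6,7: 1101

1101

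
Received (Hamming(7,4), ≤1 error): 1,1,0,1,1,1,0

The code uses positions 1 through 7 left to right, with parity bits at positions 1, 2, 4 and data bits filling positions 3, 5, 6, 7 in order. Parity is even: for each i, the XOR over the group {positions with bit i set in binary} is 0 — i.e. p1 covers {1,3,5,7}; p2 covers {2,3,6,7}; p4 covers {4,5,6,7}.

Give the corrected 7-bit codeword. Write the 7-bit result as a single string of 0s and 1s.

1100110

s1 (pos 1,3,5,7): 1⊕0⊕1⊕0 = 0
s2 (pos 2,3,6,7): 1⊕0⊕1⊕0 = 0
s4 (pos 4,5,6,7): 1⊕1⊕1⊕0 = 1
Syndrome s4…s1 = 100 → error at position 4.
Flip position 4: 1101110 → 1100110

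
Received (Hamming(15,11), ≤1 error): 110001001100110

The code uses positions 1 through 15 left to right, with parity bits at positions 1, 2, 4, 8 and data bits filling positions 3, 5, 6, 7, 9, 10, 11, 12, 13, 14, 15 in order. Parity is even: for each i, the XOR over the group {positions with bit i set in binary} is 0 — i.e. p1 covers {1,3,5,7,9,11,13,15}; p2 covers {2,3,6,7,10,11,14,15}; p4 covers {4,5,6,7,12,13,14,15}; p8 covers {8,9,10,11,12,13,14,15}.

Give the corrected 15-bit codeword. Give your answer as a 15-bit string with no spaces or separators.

s1 (pos 1,3,5,7,9,11,13,15): 1⊕0⊕0⊕0⊕1⊕0⊕1⊕0 = 1
s2 (pos 2,3,6,7,10,11,14,15): 1⊕0⊕1⊕0⊕1⊕0⊕1⊕0 = 0
s4 (pos 4,5,6,7,12,13,14,15): 0⊕0⊕1⊕0⊕0⊕1⊕1⊕0 = 1
s8 (pos 8,9,10,11,12,13,14,15): 0⊕1⊕1⊕0⊕0⊕1⊕1⊕0 = 0
Syndrome s8…s1 = 0101 → error at position 5.
Flip position 5: 110001001100110 → 110011001100110

110011001100110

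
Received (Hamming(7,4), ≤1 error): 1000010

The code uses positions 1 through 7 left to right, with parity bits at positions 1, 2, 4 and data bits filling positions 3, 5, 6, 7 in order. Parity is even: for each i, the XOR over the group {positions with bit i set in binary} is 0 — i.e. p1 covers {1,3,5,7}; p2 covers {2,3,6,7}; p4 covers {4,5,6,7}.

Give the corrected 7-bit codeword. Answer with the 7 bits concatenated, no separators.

s1 (pos 1,3,5,7): 1⊕0⊕0⊕0 = 1
s2 (pos 2,3,6,7): 0⊕0⊕1⊕0 = 1
s4 (pos 4,5,6,7): 0⊕0⊕1⊕0 = 1
Syndrome s4…s1 = 111 → error at position 7.
Flip position 7: 1000010 → 1000011

1000011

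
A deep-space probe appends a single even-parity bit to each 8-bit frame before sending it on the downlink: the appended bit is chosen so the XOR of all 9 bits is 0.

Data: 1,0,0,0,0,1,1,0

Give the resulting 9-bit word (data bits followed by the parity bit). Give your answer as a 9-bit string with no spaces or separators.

100001101

XOR of the 8 data bits: 1⊕0⊕0⊕0⊕0⊕1⊕1⊕0 = 1
Parity bit = 1 (so all 9 bits XOR to 0).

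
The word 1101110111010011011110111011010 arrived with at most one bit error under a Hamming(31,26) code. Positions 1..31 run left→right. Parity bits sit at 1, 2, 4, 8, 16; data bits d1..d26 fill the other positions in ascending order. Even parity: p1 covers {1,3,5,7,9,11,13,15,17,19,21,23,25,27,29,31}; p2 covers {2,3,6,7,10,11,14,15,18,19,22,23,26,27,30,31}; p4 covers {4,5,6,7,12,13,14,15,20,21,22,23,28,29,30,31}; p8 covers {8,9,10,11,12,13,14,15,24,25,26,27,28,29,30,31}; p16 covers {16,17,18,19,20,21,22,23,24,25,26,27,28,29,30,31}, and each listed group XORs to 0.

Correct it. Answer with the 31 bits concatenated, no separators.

1101110111010011010110111011010

s1 (pos 1,3,5,7,9,11,13,15,17,19,21,23,25,27,29,31): 1⊕0⊕1⊕0⊕1⊕0⊕0⊕1⊕0⊕1⊕1⊕1⊕1⊕1⊕0⊕0 = 1
s2 (pos 2,3,6,7,10,11,14,15,18,19,22,23,26,27,30,31): 1⊕0⊕1⊕0⊕1⊕0⊕0⊕1⊕1⊕1⊕0⊕1⊕0⊕1⊕1⊕0 = 1
s4 (pos 4,5,6,7,12,13,14,15,20,21,22,23,28,29,30,31): 1⊕1⊕1⊕0⊕1⊕0⊕0⊕1⊕1⊕1⊕0⊕1⊕1⊕0⊕1⊕0 = 0
s8 (pos 8,9,10,11,12,13,14,15,24,25,26,27,28,29,30,31): 1⊕1⊕1⊕0⊕1⊕0⊕0⊕1⊕1⊕1⊕0⊕1⊕1⊕0⊕1⊕0 = 0
s16 (pos 16,17,18,19,20,21,22,23,24,25,26,27,28,29,30,31): 1⊕0⊕1⊕1⊕1⊕1⊕0⊕1⊕1⊕1⊕0⊕1⊕1⊕0⊕1⊕0 = 1
Syndrome s16…s1 = 10011 → error at position 19.
Flip position 19: 1101110111010011011110111011010 → 1101110111010011010110111011010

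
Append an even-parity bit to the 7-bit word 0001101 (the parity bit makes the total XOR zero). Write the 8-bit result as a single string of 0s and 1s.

XOR of the 7 data bits: 0⊕0⊕0⊕1⊕1⊕0⊕1 = 1
Parity bit = 1 (so all 8 bits XOR to 0).

00011011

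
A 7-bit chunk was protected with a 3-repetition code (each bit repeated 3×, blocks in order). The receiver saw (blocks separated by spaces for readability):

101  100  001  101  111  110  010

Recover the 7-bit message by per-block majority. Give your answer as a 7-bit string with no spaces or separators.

1001110

Block 1 (101): 2 ones → 1
Block 2 (100): 1 one → 0
Block 3 (001): 1 one → 0
Block 4 (101): 2 ones → 1
Block 5 (111): 3 ones → 1
Block 6 (110): 2 ones → 1
Block 7 (010): 1 one → 0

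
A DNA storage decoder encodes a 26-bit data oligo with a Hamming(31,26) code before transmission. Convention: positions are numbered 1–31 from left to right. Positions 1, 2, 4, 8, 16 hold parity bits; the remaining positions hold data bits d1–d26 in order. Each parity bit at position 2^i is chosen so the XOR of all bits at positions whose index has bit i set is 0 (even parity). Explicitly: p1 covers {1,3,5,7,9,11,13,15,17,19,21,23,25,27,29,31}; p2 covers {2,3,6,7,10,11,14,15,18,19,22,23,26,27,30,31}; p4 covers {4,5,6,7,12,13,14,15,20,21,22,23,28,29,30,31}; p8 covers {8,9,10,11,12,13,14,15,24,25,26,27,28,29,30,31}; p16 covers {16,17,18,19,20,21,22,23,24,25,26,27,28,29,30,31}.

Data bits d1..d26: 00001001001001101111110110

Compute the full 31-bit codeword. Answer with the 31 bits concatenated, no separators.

1101000110010010001101111110110

Place data at non-parity positions: p1 p2 0 p4 0 0 0 p8 1 0 0 1 0 0 1 p16 0 0 1 1 0 1 1 1 1 1 1 0 1 1 0
p1 (pos 1,3,5,7,9,11,13,15,17,19,21,23,25,27,29,31): XOR of data positions = 0⊕0⊕0⊕1⊕0⊕0⊕1⊕0⊕1⊕0⊕1⊕1⊕1⊕1⊕0 = 1
p2 (pos 2,3,6,7,10,11,14,15,18,19,22,23,26,27,30,31): XOR of data positions = 0⊕0⊕0⊕0⊕0⊕0⊕1⊕0⊕1⊕1⊕1⊕1⊕1⊕1⊕0 = 1
p4 (pos 4,5,6,7,12,13,14,15,20,21,22,23,28,29,30,31): XOR of data positions = 0⊕0⊕0⊕1⊕0⊕0⊕1⊕1⊕0⊕1⊕1⊕0⊕1⊕1⊕0 = 1
p8 (pos 8,9,10,11,12,13,14,15,24,25,26,27,28,29,30,31): XOR of data positions = 1⊕0⊕0⊕1⊕0⊕0⊕1⊕1⊕1⊕1⊕1⊕0⊕1⊕1⊕0 = 1
p16 (pos 16,17,18,19,20,21,22,23,24,25,26,27,28,29,30,31): XOR of data positions = 0⊕0⊕1⊕1⊕0⊕1⊕1⊕1⊕1⊕1⊕1⊕0⊕1⊕1⊕0 = 0
Codeword: 1101000110010010001101111110110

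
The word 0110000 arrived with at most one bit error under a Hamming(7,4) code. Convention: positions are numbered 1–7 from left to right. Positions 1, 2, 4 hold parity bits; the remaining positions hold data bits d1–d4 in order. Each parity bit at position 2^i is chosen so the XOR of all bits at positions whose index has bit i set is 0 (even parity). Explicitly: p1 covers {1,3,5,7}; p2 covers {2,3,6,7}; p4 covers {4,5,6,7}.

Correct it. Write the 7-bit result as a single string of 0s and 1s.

1110000

s1 (pos 1,3,5,7): 0⊕1⊕0⊕0 = 1
s2 (pos 2,3,6,7): 1⊕1⊕0⊕0 = 0
s4 (pos 4,5,6,7): 0⊕0⊕0⊕0 = 0
Syndrome s4…s1 = 001 → error at position 1.
Flip position 1: 0110000 → 1110000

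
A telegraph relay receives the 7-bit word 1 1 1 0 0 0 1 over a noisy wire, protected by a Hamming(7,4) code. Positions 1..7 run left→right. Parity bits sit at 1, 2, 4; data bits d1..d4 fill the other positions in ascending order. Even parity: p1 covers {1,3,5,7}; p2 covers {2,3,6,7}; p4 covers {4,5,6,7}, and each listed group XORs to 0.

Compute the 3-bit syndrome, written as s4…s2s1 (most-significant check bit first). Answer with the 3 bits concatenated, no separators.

111

s1 (pos 1,3,5,7): 1⊕1⊕0⊕1 = 1
s2 (pos 2,3,6,7): 1⊕1⊕0⊕1 = 1
s4 (pos 4,5,6,7): 0⊕0⊕0⊕1 = 1
Syndrome s4…s1 = 111 → error at position 7.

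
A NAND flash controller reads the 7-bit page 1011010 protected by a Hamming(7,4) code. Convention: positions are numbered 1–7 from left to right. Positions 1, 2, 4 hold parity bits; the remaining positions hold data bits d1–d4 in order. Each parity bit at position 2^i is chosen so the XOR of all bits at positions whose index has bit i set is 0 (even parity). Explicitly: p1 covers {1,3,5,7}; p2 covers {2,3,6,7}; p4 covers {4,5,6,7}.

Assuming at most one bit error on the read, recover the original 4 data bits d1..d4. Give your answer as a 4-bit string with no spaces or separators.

s1 (pos 1,3,5,7): 1⊕1⊕0⊕0 = 0
s2 (pos 2,3,6,7): 0⊕1⊕1⊕0 = 0
s4 (pos 4,5,6,7): 1⊕0⊕1⊕0 = 0
Syndrome s4…s1 = 000 → no error.
Read data bits from positions 3,5,6,7: 1010

1010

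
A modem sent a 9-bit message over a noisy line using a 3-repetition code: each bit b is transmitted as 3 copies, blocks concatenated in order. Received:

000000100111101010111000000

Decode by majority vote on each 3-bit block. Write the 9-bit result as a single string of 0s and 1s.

000110100

Block 1 (000): 0 ones → 0
Block 2 (000): 0 ones → 0
Block 3 (100): 1 one → 0
Block 4 (111): 3 ones → 1
Block 5 (101): 2 ones → 1
Block 6 (010): 1 one → 0
Block 7 (111): 3 ones → 1
Block 8 (000): 0 ones → 0
Block 9 (000): 0 ones → 0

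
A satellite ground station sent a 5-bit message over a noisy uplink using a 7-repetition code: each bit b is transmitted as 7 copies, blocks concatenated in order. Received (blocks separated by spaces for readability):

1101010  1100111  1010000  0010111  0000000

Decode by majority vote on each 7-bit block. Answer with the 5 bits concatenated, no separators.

11010

Block 1 (1101010): 4 ones → 1
Block 2 (1100111): 5 ones → 1
Block 3 (1010000): 2 ones → 0
Block 4 (0010111): 4 ones → 1
Block 5 (0000000): 0 ones → 0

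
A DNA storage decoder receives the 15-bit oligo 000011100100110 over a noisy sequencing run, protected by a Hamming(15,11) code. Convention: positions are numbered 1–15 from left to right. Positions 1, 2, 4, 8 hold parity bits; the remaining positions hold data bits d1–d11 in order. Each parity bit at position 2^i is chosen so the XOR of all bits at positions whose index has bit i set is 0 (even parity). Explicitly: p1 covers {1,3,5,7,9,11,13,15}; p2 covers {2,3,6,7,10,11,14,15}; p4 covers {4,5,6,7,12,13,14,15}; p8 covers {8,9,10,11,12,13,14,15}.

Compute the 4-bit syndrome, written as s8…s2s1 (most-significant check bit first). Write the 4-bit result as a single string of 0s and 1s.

1101

s1 (pos 1,3,5,7,9,11,13,15): 0⊕0⊕1⊕1⊕0⊕0⊕1⊕0 = 1
s2 (pos 2,3,6,7,10,11,14,15): 0⊕0⊕1⊕1⊕1⊕0⊕1⊕0 = 0
s4 (pos 4,5,6,7,12,13,14,15): 0⊕1⊕1⊕1⊕0⊕1⊕1⊕0 = 1
s8 (pos 8,9,10,11,12,13,14,15): 0⊕0⊕1⊕0⊕0⊕1⊕1⊕0 = 1
Syndrome s8…s1 = 1101 → error at position 13.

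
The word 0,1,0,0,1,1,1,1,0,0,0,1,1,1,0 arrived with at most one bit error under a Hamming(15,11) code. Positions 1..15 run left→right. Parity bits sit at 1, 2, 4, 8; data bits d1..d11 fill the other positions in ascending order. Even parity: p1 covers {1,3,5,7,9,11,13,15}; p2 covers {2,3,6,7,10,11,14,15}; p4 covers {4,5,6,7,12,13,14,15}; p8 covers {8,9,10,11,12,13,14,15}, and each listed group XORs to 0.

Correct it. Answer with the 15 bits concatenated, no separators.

110011110001110

s1 (pos 1,3,5,7,9,11,13,15): 0⊕0⊕1⊕1⊕0⊕0⊕1⊕0 = 1
s2 (pos 2,3,6,7,10,11,14,15): 1⊕0⊕1⊕1⊕0⊕0⊕1⊕0 = 0
s4 (pos 4,5,6,7,12,13,14,15): 0⊕1⊕1⊕1⊕1⊕1⊕1⊕0 = 0
s8 (pos 8,9,10,11,12,13,14,15): 1⊕0⊕0⊕0⊕1⊕1⊕1⊕0 = 0
Syndrome s8…s1 = 0001 → error at position 1.
Flip position 1: 010011110001110 → 110011110001110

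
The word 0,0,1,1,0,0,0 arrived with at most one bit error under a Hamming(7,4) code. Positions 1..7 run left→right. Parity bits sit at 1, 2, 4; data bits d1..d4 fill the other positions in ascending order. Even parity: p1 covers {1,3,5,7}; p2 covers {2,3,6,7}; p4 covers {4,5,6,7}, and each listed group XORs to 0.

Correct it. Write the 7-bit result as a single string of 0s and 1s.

s1 (pos 1,3,5,7): 0⊕1⊕0⊕0 = 1
s2 (pos 2,3,6,7): 0⊕1⊕0⊕0 = 1
s4 (pos 4,5,6,7): 1⊕0⊕0⊕0 = 1
Syndrome s4…s1 = 111 → error at position 7.
Flip position 7: 0011000 → 0011001

0011001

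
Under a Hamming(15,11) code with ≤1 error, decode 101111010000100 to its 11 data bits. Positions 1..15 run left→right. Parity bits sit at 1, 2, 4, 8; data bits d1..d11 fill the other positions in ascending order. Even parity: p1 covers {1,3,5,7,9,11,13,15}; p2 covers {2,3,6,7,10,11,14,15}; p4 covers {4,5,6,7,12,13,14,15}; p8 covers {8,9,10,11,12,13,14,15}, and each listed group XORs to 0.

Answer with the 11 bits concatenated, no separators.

11100000100

s1 (pos 1,3,5,7,9,11,13,15): 1⊕1⊕1⊕0⊕0⊕0⊕1⊕0 = 0
s2 (pos 2,3,6,7,10,11,14,15): 0⊕1⊕1⊕0⊕0⊕0⊕0⊕0 = 0
s4 (pos 4,5,6,7,12,13,14,15): 1⊕1⊕1⊕0⊕0⊕1⊕0⊕0 = 0
s8 (pos 8,9,10,11,12,13,14,15): 1⊕0⊕0⊕0⊕0⊕1⊕0⊕0 = 0
Syndrome s8…s1 = 0000 → no error.
Read data bits from positions 3,5,6,7,9,10,11,12,13,14,15: 11100000100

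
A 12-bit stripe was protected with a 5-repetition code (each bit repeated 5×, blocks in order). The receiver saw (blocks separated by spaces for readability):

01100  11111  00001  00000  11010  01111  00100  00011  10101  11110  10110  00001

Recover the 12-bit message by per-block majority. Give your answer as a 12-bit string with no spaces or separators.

010011001110

Block 1 (01100): 2 ones → 0
Block 2 (11111): 5 ones → 1
Block 3 (00001): 1 one → 0
Block 4 (00000): 0 ones → 0
Block 5 (11010): 3 ones → 1
Block 6 (01111): 4 ones → 1
Block 7 (00100): 1 one → 0
Block 8 (00011): 2 ones → 0
Block 9 (10101): 3 ones → 1
Block 10 (11110): 4 ones → 1
Block 11 (10110): 3 ones → 1
Block 12 (00001): 1 one → 0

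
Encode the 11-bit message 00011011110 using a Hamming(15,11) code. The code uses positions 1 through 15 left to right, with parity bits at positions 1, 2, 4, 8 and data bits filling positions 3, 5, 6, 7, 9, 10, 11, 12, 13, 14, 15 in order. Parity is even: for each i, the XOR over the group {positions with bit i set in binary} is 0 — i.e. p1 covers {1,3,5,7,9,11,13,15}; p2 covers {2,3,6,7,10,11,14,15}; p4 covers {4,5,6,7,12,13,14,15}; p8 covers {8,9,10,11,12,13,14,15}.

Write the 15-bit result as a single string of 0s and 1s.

010000111011110

Place data at non-parity positions: p1 p2 0 p4 0 0 1 p8 1 0 1 1 1 1 0
p1 (pos 1,3,5,7,9,11,13,15): XOR of data positions = 0⊕0⊕1⊕1⊕1⊕1⊕0 = 0
p2 (pos 2,3,6,7,10,11,14,15): XOR of data positions = 0⊕0⊕1⊕0⊕1⊕1⊕0 = 1
p4 (pos 4,5,6,7,12,13,14,15): XOR of data positions = 0⊕0⊕1⊕1⊕1⊕1⊕0 = 0
p8 (pos 8,9,10,11,12,13,14,15): XOR of data positions = 1⊕0⊕1⊕1⊕1⊕1⊕0 = 1
Codeword: 010000111011110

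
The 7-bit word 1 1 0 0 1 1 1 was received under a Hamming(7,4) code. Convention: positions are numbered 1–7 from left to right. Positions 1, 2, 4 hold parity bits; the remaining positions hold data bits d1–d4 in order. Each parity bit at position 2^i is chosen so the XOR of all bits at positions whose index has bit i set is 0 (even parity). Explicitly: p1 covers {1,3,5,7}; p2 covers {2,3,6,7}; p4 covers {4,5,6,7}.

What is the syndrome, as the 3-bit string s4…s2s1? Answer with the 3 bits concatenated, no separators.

111

s1 (pos 1,3,5,7): 1⊕0⊕1⊕1 = 1
s2 (pos 2,3,6,7): 1⊕0⊕1⊕1 = 1
s4 (pos 4,5,6,7): 0⊕1⊕1⊕1 = 1
Syndrome s4…s1 = 111 → error at position 7.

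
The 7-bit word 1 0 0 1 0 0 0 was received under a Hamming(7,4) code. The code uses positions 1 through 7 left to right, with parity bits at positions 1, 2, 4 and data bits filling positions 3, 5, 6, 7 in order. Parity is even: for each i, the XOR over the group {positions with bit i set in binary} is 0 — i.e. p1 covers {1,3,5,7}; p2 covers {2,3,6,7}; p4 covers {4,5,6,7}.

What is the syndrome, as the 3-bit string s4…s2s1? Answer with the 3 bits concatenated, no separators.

s1 (pos 1,3,5,7): 1⊕0⊕0⊕0 = 1
s2 (pos 2,3,6,7): 0⊕0⊕0⊕0 = 0
s4 (pos 4,5,6,7): 1⊕0⊕0⊕0 = 1
Syndrome s4…s1 = 101 → error at position 5.

101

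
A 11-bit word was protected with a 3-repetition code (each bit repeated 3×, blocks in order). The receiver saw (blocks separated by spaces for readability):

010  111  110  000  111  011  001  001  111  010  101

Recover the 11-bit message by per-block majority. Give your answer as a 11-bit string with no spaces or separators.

Block 1 (010): 1 one → 0
Block 2 (111): 3 ones → 1
Block 3 (110): 2 ones → 1
Block 4 (000): 0 ones → 0
Block 5 (111): 3 ones → 1
Block 6 (011): 2 ones → 1
Block 7 (001): 1 one → 0
Block 8 (001): 1 one → 0
Block 9 (111): 3 ones → 1
Block 10 (010): 1 one → 0
Block 11 (101): 2 ones → 1

01101100101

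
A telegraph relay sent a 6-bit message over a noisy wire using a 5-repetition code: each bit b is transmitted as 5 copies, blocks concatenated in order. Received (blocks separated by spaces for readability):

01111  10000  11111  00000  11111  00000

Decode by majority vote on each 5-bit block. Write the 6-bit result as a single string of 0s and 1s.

Block 1 (01111): 4 ones → 1
Block 2 (10000): 1 one → 0
Block 3 (11111): 5 ones → 1
Block 4 (00000): 0 ones → 0
Block 5 (11111): 5 ones → 1
Block 6 (00000): 0 ones → 0

101010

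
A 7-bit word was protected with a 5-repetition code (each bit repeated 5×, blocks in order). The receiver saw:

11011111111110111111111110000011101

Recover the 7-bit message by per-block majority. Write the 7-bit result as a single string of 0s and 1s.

Block 1 (11011): 4 ones → 1
Block 2 (11111): 5 ones → 1
Block 3 (11101): 4 ones → 1
Block 4 (11111): 5 ones → 1
Block 5 (11111): 5 ones → 1
Block 6 (00000): 0 ones → 0
Block 7 (11101): 4 ones → 1

1111101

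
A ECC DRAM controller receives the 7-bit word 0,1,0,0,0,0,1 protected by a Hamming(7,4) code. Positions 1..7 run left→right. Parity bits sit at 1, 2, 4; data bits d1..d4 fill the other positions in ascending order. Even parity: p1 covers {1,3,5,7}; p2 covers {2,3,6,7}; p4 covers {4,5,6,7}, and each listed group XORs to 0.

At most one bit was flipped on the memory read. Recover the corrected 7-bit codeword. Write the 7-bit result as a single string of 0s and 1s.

s1 (pos 1,3,5,7): 0⊕0⊕0⊕1 = 1
s2 (pos 2,3,6,7): 1⊕0⊕0⊕1 = 0
s4 (pos 4,5,6,7): 0⊕0⊕0⊕1 = 1
Syndrome s4…s1 = 101 → error at position 5.
Flip position 5: 0100001 → 0100101

0100101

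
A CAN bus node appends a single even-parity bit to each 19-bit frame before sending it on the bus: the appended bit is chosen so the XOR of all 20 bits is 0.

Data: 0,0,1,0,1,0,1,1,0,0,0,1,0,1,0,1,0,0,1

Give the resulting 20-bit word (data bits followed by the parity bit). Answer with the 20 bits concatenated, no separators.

00101011000101010010

XOR of the 19 data bits: 0⊕0⊕1⊕0⊕1⊕0⊕1⊕1⊕0⊕0⊕0⊕1⊕0⊕1⊕0⊕1⊕0⊕0⊕1 = 0
Parity bit = 0 (so all 20 bits XOR to 0).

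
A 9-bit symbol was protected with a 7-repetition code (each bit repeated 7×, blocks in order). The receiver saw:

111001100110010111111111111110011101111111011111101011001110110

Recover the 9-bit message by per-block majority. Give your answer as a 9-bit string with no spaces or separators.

Block 1 (1110011): 5 ones → 1
Block 2 (0011001): 3 ones → 0
Block 3 (0111111): 6 ones → 1
Block 4 (1111111): 7 ones → 1
Block 5 (1001110): 4 ones → 1
Block 6 (1111111): 7 ones → 1
Block 7 (0111111): 6 ones → 1
Block 8 (0101100): 3 ones → 0
Block 9 (1110110): 5 ones → 1

101111101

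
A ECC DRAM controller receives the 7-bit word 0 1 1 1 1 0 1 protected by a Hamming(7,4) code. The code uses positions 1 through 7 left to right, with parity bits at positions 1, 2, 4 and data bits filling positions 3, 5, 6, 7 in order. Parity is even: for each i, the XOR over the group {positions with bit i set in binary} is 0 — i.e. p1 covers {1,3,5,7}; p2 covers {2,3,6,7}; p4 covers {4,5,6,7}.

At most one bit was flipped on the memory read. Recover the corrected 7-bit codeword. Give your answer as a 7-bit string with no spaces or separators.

s1 (pos 1,3,5,7): 0⊕1⊕1⊕1 = 1
s2 (pos 2,3,6,7): 1⊕1⊕0⊕1 = 1
s4 (pos 4,5,6,7): 1⊕1⊕0⊕1 = 1
Syndrome s4…s1 = 111 → error at position 7.
Flip position 7: 0111101 → 0111100

0111100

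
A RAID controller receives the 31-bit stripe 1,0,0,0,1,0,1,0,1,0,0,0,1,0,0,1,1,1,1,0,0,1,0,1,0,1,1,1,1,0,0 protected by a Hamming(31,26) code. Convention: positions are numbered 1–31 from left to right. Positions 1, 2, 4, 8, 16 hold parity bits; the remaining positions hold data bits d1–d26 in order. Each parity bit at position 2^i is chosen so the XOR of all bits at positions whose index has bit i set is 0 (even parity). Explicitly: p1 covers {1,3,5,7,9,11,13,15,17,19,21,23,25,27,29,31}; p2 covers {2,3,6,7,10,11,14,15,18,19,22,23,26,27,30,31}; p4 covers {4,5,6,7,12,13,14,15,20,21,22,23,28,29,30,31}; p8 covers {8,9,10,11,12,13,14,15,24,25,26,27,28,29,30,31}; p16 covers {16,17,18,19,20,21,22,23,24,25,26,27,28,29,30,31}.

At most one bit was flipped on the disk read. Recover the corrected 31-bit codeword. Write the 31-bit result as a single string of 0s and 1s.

1000101000001001111001010111100

s1 (pos 1,3,5,7,9,11,13,15,17,19,21,23,25,27,29,31): 1⊕0⊕1⊕1⊕1⊕0⊕1⊕0⊕1⊕1⊕0⊕0⊕0⊕1⊕1⊕0 = 1
s2 (pos 2,3,6,7,10,11,14,15,18,19,22,23,26,27,30,31): 0⊕0⊕0⊕1⊕0⊕0⊕0⊕0⊕1⊕1⊕1⊕0⊕1⊕1⊕0⊕0 = 0
s4 (pos 4,5,6,7,12,13,14,15,20,21,22,23,28,29,30,31): 0⊕1⊕0⊕1⊕0⊕1⊕0⊕0⊕0⊕0⊕1⊕0⊕1⊕1⊕0⊕0 = 0
s8 (pos 8,9,10,11,12,13,14,15,24,25,26,27,28,29,30,31): 0⊕1⊕0⊕0⊕0⊕1⊕0⊕0⊕1⊕0⊕1⊕1⊕1⊕1⊕0⊕0 = 1
s16 (pos 16,17,18,19,20,21,22,23,24,25,26,27,28,29,30,31): 1⊕1⊕1⊕1⊕0⊕0⊕1⊕0⊕1⊕0⊕1⊕1⊕1⊕1⊕0⊕0 = 0
Syndrome s16…s1 = 01001 → error at position 9.
Flip position 9: 1000101010001001111001010111100 → 1000101000001001111001010111100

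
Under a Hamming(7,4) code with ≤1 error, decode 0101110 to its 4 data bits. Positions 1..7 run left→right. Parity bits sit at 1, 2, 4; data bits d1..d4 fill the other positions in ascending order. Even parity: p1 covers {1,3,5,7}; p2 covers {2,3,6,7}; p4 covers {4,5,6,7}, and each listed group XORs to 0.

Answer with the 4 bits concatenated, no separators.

0010

s1 (pos 1,3,5,7): 0⊕0⊕1⊕0 = 1
s2 (pos 2,3,6,7): 1⊕0⊕1⊕0 = 0
s4 (pos 4,5,6,7): 1⊕1⊕1⊕0 = 1
Syndrome s4…s1 = 101 → error at position 5.
Flip position 5: 0101110 → 0101010
Read data bits from positions 3,5,6,7: 0010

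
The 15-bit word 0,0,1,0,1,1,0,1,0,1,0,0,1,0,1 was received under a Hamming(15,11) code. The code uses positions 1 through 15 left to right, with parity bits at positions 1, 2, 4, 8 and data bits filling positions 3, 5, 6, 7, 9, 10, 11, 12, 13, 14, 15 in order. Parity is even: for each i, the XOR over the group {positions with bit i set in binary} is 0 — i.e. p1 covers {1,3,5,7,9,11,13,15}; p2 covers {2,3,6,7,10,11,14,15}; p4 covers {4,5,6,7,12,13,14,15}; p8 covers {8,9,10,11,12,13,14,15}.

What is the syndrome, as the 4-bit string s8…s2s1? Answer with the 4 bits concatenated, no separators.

s1 (pos 1,3,5,7,9,11,13,15): 0⊕1⊕1⊕0⊕0⊕0⊕1⊕1 = 0
s2 (pos 2,3,6,7,10,11,14,15): 0⊕1⊕1⊕0⊕1⊕0⊕0⊕1 = 0
s4 (pos 4,5,6,7,12,13,14,15): 0⊕1⊕1⊕0⊕0⊕1⊕0⊕1 = 0
s8 (pos 8,9,10,11,12,13,14,15): 1⊕0⊕1⊕0⊕0⊕1⊕0⊕1 = 0
Syndrome s8…s1 = 0000 → no error.

0000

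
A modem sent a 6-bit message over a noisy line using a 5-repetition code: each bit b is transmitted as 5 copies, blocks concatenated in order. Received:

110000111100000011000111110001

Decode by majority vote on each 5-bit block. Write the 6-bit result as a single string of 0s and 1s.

Block 1 (11000): 2 ones → 0
Block 2 (01111): 4 ones → 1
Block 3 (00000): 0 ones → 0
Block 4 (01100): 2 ones → 0
Block 5 (01111): 4 ones → 1
Block 6 (10001): 2 ones → 0

010010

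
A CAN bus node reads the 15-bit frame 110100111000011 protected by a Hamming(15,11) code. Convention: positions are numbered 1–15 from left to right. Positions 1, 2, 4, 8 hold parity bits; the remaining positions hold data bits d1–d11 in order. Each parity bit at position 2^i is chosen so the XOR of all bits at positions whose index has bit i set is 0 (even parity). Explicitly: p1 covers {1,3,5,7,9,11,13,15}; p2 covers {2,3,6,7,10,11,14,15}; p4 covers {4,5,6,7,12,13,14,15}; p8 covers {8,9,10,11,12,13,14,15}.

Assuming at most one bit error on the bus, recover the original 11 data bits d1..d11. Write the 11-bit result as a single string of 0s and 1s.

s1 (pos 1,3,5,7,9,11,13,15): 1⊕0⊕0⊕1⊕1⊕0⊕0⊕1 = 0
s2 (pos 2,3,6,7,10,11,14,15): 1⊕0⊕0⊕1⊕0⊕0⊕1⊕1 = 0
s4 (pos 4,5,6,7,12,13,14,15): 1⊕0⊕0⊕1⊕0⊕0⊕1⊕1 = 0
s8 (pos 8,9,10,11,12,13,14,15): 1⊕1⊕0⊕0⊕0⊕0⊕1⊕1 = 0
Syndrome s8…s1 = 0000 → no error.
Read data bits from positions 3,5,6,7,9,10,11,12,13,14,15: 00011000011

00011000011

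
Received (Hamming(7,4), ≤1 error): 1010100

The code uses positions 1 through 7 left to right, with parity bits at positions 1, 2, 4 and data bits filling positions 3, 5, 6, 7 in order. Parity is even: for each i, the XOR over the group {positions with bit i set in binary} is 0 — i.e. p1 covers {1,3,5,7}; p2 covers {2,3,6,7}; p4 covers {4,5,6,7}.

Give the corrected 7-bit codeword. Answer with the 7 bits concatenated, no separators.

s1 (pos 1,3,5,7): 1⊕1⊕1⊕0 = 1
s2 (pos 2,3,6,7): 0⊕1⊕0⊕0 = 1
s4 (pos 4,5,6,7): 0⊕1⊕0⊕0 = 1
Syndrome s4…s1 = 111 → error at position 7.
Flip position 7: 1010100 → 1010101

1010101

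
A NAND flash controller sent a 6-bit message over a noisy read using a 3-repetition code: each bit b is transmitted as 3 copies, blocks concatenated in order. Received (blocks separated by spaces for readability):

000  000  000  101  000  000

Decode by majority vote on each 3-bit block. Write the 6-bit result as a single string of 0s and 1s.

000100

Block 1 (000): 0 ones → 0
Block 2 (000): 0 ones → 0
Block 3 (000): 0 ones → 0
Block 4 (101): 2 ones → 1
Block 5 (000): 0 ones → 0
Block 6 (000): 0 ones → 0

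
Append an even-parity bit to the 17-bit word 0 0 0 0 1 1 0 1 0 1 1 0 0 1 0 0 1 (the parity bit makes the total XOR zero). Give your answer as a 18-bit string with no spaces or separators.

XOR of the 17 data bits: 0⊕0⊕0⊕0⊕1⊕1⊕0⊕1⊕0⊕1⊕1⊕0⊕0⊕1⊕0⊕0⊕1 = 1
Parity bit = 1 (so all 18 bits XOR to 0).

000011010110010011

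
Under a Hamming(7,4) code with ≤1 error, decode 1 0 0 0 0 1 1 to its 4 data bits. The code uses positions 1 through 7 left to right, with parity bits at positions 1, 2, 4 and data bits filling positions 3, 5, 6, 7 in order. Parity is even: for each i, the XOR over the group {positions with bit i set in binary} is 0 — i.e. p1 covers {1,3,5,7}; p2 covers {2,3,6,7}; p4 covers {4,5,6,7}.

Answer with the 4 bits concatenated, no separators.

s1 (pos 1,3,5,7): 1⊕0⊕0⊕1 = 0
s2 (pos 2,3,6,7): 0⊕0⊕1⊕1 = 0
s4 (pos 4,5,6,7): 0⊕0⊕1⊕1 = 0
Syndrome s4…s1 = 000 → no error.
Read data bits from positions 3,5,6,7: 0011

0011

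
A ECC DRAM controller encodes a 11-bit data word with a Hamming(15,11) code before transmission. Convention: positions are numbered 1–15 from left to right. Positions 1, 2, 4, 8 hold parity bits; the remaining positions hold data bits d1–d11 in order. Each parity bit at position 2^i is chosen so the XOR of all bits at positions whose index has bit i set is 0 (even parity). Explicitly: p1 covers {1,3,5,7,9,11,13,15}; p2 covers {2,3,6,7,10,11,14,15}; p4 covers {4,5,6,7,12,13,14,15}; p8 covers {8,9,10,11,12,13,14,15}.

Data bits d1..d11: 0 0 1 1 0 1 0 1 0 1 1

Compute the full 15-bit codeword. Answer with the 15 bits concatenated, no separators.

Place data at non-parity positions: p1 p2 0 p4 0 1 1 p8 0 1 0 1 0 1 1
p1 (pos 1,3,5,7,9,11,13,15): XOR of data positions = 0⊕0⊕1⊕0⊕0⊕0⊕1 = 0
p2 (pos 2,3,6,7,10,11,14,15): XOR of data positions = 0⊕1⊕1⊕1⊕0⊕1⊕1 = 1
p4 (pos 4,5,6,7,12,13,14,15): XOR of data positions = 0⊕1⊕1⊕1⊕0⊕1⊕1 = 1
p8 (pos 8,9,10,11,12,13,14,15): XOR of data positions = 0⊕1⊕0⊕1⊕0⊕1⊕1 = 0
Codeword: 010101100101011

010101100101011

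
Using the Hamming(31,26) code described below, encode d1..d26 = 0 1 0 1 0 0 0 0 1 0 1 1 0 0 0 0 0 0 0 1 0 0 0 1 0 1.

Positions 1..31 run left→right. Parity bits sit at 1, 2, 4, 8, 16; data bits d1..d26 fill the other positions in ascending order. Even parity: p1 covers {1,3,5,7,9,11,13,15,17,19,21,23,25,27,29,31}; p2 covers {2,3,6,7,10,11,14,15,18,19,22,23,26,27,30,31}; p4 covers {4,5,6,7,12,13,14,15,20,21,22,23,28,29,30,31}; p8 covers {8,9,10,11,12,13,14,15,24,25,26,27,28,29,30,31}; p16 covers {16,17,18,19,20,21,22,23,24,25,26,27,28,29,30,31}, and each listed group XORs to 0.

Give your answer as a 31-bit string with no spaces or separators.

0100101100001010100000001000101

Place data at non-parity positions: p1 p2 0 p4 1 0 1 p8 0 0 0 0 1 0 1 p16 1 0 0 0 0 0 0 0 1 0 0 0 1 0 1
p1 (pos 1,3,5,7,9,11,13,15,17,19,21,23,25,27,29,31): XOR of data positions = 0⊕1⊕1⊕0⊕0⊕1⊕1⊕1⊕0⊕0⊕0⊕1⊕0⊕1⊕1 = 0
p2 (pos 2,3,6,7,10,11,14,15,18,19,22,23,26,27,30,31): XOR of data positions = 0⊕0⊕1⊕0⊕0⊕0⊕1⊕0⊕0⊕0⊕0⊕0⊕0⊕0⊕1 = 1
p4 (pos 4,5,6,7,12,13,14,15,20,21,22,23,28,29,30,31): XOR of data positions = 1⊕0⊕1⊕0⊕1⊕0⊕1⊕0⊕0⊕0⊕0⊕0⊕1⊕0⊕1 = 0
p8 (pos 8,9,10,11,12,13,14,15,24,25,26,27,28,29,30,31): XOR of data positions = 0⊕0⊕0⊕0⊕1⊕0⊕1⊕0⊕1⊕0⊕0⊕0⊕1⊕0⊕1 = 1
p16 (pos 16,17,18,19,20,21,22,23,24,25,26,27,28,29,30,31): XOR of data positions = 1⊕0⊕0⊕0⊕0⊕0⊕0⊕0⊕1⊕0⊕0⊕0⊕1⊕0⊕1 = 0
Codeword: 0100101100001010100000001000101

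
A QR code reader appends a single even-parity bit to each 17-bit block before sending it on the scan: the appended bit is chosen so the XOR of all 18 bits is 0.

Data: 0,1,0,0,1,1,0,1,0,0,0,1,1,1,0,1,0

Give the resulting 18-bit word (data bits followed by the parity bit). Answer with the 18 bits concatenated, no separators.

010011010001110100

XOR of the 17 data bits: 0⊕1⊕0⊕0⊕1⊕1⊕0⊕1⊕0⊕0⊕0⊕1⊕1⊕1⊕0⊕1⊕0 = 0
Parity bit = 0 (so all 18 bits XOR to 0).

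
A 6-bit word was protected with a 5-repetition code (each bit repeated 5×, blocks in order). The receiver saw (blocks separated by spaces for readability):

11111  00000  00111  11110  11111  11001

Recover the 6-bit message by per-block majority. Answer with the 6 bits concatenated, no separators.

Block 1 (11111): 5 ones → 1
Block 2 (00000): 0 ones → 0
Block 3 (00111): 3 ones → 1
Block 4 (11110): 4 ones → 1
Block 5 (11111): 5 ones → 1
Block 6 (11001): 3 ones → 1

101111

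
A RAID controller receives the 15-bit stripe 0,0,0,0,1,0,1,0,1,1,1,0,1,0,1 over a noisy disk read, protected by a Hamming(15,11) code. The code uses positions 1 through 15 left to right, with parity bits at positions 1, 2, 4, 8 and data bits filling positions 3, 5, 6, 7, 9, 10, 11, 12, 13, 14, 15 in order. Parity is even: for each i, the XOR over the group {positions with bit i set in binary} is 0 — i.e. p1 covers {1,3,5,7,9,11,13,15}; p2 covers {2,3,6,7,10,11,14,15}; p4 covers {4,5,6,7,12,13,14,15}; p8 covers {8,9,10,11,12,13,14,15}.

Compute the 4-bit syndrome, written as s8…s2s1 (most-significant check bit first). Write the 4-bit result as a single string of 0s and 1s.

s1 (pos 1,3,5,7,9,11,13,15): 0⊕0⊕1⊕1⊕1⊕1⊕1⊕1 = 0
s2 (pos 2,3,6,7,10,11,14,15): 0⊕0⊕0⊕1⊕1⊕1⊕0⊕1 = 0
s4 (pos 4,5,6,7,12,13,14,15): 0⊕1⊕0⊕1⊕0⊕1⊕0⊕1 = 0
s8 (pos 8,9,10,11,12,13,14,15): 0⊕1⊕1⊕1⊕0⊕1⊕0⊕1 = 1
Syndrome s8…s1 = 1000 → error at position 8.

1000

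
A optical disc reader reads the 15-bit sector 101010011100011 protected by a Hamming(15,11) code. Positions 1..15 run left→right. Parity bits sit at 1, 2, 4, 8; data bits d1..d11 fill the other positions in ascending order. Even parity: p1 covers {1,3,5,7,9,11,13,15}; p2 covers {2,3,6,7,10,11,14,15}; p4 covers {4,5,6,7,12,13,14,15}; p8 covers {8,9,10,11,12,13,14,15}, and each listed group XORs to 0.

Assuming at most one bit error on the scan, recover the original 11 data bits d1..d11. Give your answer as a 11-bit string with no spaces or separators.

s1 (pos 1,3,5,7,9,11,13,15): 1⊕1⊕1⊕0⊕1⊕0⊕0⊕1 = 1
s2 (pos 2,3,6,7,10,11,14,15): 0⊕1⊕0⊕0⊕1⊕0⊕1⊕1 = 0
s4 (pos 4,5,6,7,12,13,14,15): 0⊕1⊕0⊕0⊕0⊕0⊕1⊕1 = 1
s8 (pos 8,9,10,11,12,13,14,15): 1⊕1⊕1⊕0⊕0⊕0⊕1⊕1 = 1
Syndrome s8…s1 = 1101 → error at position 13.
Flip position 13: 101010011100011 → 101010011100111
Read data bits from positions 3,5,6,7,9,10,11,12,13,14,15: 11001100111

11001100111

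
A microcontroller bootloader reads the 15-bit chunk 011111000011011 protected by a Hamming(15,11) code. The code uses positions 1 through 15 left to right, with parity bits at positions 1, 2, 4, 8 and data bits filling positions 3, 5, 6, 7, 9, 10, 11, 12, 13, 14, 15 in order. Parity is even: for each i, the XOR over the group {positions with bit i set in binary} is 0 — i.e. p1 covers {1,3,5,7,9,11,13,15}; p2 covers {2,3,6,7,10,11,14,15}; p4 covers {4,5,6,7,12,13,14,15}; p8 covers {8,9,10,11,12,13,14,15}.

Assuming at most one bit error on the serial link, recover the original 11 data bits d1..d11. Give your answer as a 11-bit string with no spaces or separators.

s1 (pos 1,3,5,7,9,11,13,15): 0⊕1⊕1⊕0⊕0⊕1⊕0⊕1 = 0
s2 (pos 2,3,6,7,10,11,14,15): 1⊕1⊕1⊕0⊕0⊕1⊕1⊕1 = 0
s4 (pos 4,5,6,7,12,13,14,15): 1⊕1⊕1⊕0⊕1⊕0⊕1⊕1 = 0
s8 (pos 8,9,10,11,12,13,14,15): 0⊕0⊕0⊕1⊕1⊕0⊕1⊕1 = 0
Syndrome s8…s1 = 0000 → no error.
Read data bits from positions 3,5,6,7,9,10,11,12,13,14,15: 11100011011

11100011011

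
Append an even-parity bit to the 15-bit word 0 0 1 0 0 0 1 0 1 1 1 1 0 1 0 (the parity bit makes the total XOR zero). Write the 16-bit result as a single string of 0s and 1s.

0010001011110101

XOR of the 15 data bits: 0⊕0⊕1⊕0⊕0⊕0⊕1⊕0⊕1⊕1⊕1⊕1⊕0⊕1⊕0 = 1
Parity bit = 1 (so all 16 bits XOR to 0).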